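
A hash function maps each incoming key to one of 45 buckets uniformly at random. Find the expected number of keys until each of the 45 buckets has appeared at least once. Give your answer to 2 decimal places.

Split into phases: going from k distinct to k+1 distinct takes on average 45/(45-k) keys.
E[T] = 45/45 + 45/44 + 45/43 + ... + 45/2 + 45/1 = 45·H_{45}.
H_{45} = 4.395, so E[T] = 197.773.

197.77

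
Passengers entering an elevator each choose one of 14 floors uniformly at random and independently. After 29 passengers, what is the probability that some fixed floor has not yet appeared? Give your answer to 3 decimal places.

On each passenger the fixed floor fails to appear with probability 13/14.
P(still missing after 29) = (13/14)^29 = 0.1166.

0.117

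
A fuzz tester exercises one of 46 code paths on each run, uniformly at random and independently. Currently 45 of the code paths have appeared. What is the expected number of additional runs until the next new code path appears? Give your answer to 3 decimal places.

Each run yields a new code path with probability (46-45)/46 = 1/46, so the wait is geometric with mean 46/1.
E = 46/1 = 46.0000.

46.000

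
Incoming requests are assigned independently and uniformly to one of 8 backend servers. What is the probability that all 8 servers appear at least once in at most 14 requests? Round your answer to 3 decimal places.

Let A_i be the event that server i is missing after 14 requests. By inclusion–exclusion on the A_i,
P(all seen) = Σ_{j=0}^{8} (-1)^j C(8,j)((8-j)/8)^14
= 1.0000 - 1.2337 + 0.4989 - 0.0777 + 0.0043 - 0.0001 + 0.0000 - 0.0000 + 0.0000
= 0.1917.

0.192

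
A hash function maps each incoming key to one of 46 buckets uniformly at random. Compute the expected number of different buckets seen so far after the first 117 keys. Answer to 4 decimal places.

For each bucket, P(seen in 117 keys) = 1 - (45/46)^117 = 0.92358.
By linearity of expectation, E[distinct seen] = 46·(1 - (45/46)^117) = 42.48475.

42.4848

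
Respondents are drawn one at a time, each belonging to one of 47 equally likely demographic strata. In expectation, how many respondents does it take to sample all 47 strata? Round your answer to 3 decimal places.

208.584

Split into phases: going from k distinct to k+1 distinct takes on average 47/(47-k) respondents.
E[T] = 47/47 + 47/46 + 47/45 + ... + 47/2 + 47/1 = 47·H_{47}.
H_{47} = 4.4380, so E[T] = 208.5843.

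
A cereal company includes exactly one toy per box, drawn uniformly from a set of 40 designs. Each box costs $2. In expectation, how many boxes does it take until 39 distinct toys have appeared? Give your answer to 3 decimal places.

With k distinct toys already seen, the next new one arrives after an expected 40/(40-k) boxes.
Sum over k = 0,...,38: E = 40/40 + 40/39 + 40/38 + ... + 40/3 + 40/2 = 131.1417.

131.142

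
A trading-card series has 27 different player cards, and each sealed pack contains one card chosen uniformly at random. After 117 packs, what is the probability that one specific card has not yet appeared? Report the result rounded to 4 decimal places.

On each pack the fixed card fails to appear with probability 26/27.
P(still missing after 117) = (26/27)^117 = 0.01209.

0.0121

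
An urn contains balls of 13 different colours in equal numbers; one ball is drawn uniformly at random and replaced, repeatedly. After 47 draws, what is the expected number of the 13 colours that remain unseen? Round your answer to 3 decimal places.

0.302

For each colour, P(unseen after 47) = (12/13)^47 = 0.0232.
By linearity of expectation, E[unseen] = 13·(12/13)^47 = 0.3021.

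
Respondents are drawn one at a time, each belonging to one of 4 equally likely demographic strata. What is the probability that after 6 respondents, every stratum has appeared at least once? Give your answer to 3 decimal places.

0.381

Let A_i be the event that stratum i is missing after 6 respondents. By inclusion–exclusion on the A_i,
P(all seen) = Σ_{j=0}^{4} (-1)^j C(4,j)((4-j)/4)^6
= 1.0000 - 0.7119 + 0.0938 - 0.0010 + 0.0000
= 0.3809.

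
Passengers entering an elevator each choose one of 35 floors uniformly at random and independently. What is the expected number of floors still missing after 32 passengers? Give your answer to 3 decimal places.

13.843

For each floor, P(unseen after 32) = (34/35)^32 = 0.3955.
By linearity of expectation, E[unseen] = 35·(34/35)^32 = 13.8425.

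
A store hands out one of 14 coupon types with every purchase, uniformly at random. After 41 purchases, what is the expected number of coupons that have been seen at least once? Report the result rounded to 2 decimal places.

For each coupon, P(seen in 41 purchases) = 1 - (13/14)^41 = 0.952.
By linearity of expectation, E[distinct seen] = 14·(1 - (13/14)^41) = 13.329.

13.33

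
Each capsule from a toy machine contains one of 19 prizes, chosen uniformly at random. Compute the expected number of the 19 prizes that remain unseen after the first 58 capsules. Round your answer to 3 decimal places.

For each prize, P(unseen after 58) = (18/19)^58 = 0.0435.
By linearity of expectation, E[unseen] = 19·(18/19)^58 = 0.8258.

0.826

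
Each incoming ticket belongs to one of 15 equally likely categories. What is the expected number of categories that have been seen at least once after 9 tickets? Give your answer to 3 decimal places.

6.938

For each category, P(seen in 9 tickets) = 1 - (14/15)^9 = 0.4626.
By linearity of expectation, E[distinct seen] = 15·(1 - (14/15)^9) = 6.9384.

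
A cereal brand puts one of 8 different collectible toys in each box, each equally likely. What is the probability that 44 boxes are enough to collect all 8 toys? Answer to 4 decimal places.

By inclusion–exclusion over which toys are missing,
P(all seen) = Σ_{j=0}^{8} (-1)^j C(8,j)((8-j)/8)^44
= 1.00000 - 0.02246 + 0.00009 - 0.00000 + 0.00000 - 0.00000 + 0.00000 - 0.00000 + 0.00000
= 0.97763.

0.9776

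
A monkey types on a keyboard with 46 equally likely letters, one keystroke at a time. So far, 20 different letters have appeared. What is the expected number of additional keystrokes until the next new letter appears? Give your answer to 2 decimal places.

1.77

The number of keystrokes until the next new letter is geometric with success probability 26/46, so its mean is 46/26.
E = 46/26 = 1.769.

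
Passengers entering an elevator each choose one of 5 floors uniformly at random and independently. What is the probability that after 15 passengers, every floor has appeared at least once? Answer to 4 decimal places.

Let A_i be the event that floor i is missing after 15 passengers. By inclusion–exclusion on the A_i,
P(all seen) = Σ_{j=0}^{5} (-1)^j C(5,j)((5-j)/5)^15
= 1.00000 - 0.17592 + 0.00470 - 0.00001 + 0.00000 - 0.00000
= 0.82877.

0.8288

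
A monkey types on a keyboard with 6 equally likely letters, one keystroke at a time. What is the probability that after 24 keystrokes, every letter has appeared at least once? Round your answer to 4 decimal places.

Let A_i be the event that letter i is missing after 24 keystrokes. By inclusion–exclusion on the A_i,
P(all seen) = Σ_{j=0}^{6} (-1)^j C(6,j)((6-j)/6)^24
= 1.00000 - 0.07547 + 0.00089 - 0.00000 + 0.00000 - 0.00000 + 0.00000
= 0.92542.

0.9254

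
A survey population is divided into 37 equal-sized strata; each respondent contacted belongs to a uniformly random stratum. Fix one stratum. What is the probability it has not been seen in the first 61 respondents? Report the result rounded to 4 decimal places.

0.1880

On each respondent the fixed stratum fails to appear with probability 36/37.
P(still missing after 61) = (36/37)^61 = 0.18800.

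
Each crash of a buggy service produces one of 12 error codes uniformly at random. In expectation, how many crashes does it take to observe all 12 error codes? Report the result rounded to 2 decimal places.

The wait to go from k to k+1 distinct error codes is geometric with mean 12/(12-k).
E[T] = 12/12 + 12/11 + 12/10 + ... + 12/2 + 12/1 = 12·H_{12}.
H_{12} = 3.103, so E[T] = 37.239.

37.24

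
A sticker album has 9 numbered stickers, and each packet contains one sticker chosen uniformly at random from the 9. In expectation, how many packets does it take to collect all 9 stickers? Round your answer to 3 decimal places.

25.461

The wait to go from k to k+1 distinct stickers is geometric with mean 9/(9-k).
E[T] = 9/9 + 9/8 + 9/7 + ... + 9/2 + 9/1 = 9·H_{9}.
H_{9} = 2.8290, so E[T] = 25.4607.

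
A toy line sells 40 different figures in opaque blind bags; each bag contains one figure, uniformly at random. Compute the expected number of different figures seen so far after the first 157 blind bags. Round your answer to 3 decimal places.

39.249

For each figure, P(seen in 157 blind bags) = 1 - (39/40)^157 = 0.9812.
By linearity of expectation, E[distinct seen] = 40·(1 - (39/40)^157) = 39.2487.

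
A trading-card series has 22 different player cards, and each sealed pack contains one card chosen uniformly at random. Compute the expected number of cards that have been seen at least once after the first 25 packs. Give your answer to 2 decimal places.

15.12

For each card, P(seen in 25 packs) = 1 - (21/22)^25 = 0.687.
By linearity of expectation, E[distinct seen] = 22·(1 - (21/22)^25) = 15.124.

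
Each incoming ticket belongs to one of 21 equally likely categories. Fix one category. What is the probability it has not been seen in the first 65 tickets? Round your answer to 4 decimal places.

0.0419

Each ticket misses the fixed category with probability (21-1)/21 = 20/21, independently.
P(still missing after 65) = (20/21)^65 = 0.04195.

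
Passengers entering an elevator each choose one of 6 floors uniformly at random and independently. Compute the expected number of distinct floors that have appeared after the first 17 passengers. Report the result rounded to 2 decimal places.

For each floor, P(seen in 17 passengers) = 1 - (5/6)^17 = 0.955.
By linearity of expectation, E[distinct seen] = 6·(1 - (5/6)^17) = 5.730.

5.73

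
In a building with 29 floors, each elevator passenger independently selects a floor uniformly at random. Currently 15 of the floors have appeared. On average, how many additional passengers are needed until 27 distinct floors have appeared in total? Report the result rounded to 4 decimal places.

From k distinct to k+1 distinct takes on average 29/(29-k) passengers.
Sum over k = 15,...,26: E = 29/14 + 29/13 + 29/12 + ... + 29/4 + 29/3 = 50.79531.

50.7953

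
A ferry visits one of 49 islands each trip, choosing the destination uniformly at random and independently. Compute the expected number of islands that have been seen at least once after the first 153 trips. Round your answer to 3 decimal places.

For each island, P(seen in 153 trips) = 1 - (48/49)^153 = 0.9574.
By linearity of expectation, E[distinct seen] = 49·(1 - (48/49)^153) = 46.9102.

46.910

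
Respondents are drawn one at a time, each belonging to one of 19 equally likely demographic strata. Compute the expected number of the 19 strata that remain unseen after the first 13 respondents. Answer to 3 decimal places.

For each stratum, P(unseen after 13) = (18/19)^13 = 0.4952.
By linearity of expectation, E[unseen] = 19·(18/19)^13 = 9.4080.

9.408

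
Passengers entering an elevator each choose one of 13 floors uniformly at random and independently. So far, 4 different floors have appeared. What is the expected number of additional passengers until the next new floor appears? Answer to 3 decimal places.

The number of passengers until the next new floor is geometric with success probability 9/13, so its mean is 13/9.
E = 13/9 = 1.4444.

1.444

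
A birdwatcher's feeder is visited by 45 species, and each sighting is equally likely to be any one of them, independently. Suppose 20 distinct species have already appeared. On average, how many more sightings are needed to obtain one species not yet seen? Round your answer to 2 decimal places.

The number of sightings until the next new species is geometric with success probability 25/45, so its mean is 45/25.
E = 45/25 = 1.800.

1.80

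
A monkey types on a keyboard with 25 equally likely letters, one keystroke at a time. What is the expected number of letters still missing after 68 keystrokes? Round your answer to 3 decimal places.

1.557

For each letter, P(unseen after 68) = (24/25)^68 = 0.0623.
By linearity of expectation, E[unseen] = 25·(24/25)^68 = 1.5573.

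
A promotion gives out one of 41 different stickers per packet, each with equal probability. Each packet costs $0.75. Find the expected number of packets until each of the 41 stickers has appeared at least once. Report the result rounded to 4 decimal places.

The wait to go from k to k+1 distinct stickers is geometric with mean 41/(41-k).
E[T] = 41/41 + 41/40 + 41/39 + ... + 41/2 + 41/1 = 41·H_{41}.
H_{41} = 4.30293, so E[T] = 176.42026.

176.4203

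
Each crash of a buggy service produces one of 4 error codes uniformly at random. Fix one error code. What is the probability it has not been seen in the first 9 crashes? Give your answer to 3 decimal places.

0.075

Each crash misses the fixed error code with probability (4-1)/4 = 3/4, independently.
P(still missing after 9) = (3/4)^9 = 0.0751.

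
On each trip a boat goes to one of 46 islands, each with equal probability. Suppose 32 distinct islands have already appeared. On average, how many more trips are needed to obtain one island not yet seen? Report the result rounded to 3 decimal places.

The number of trips until the next new island is geometric with success probability 14/46, so its mean is 46/14.
E = 46/14 = 3.2857.

3.286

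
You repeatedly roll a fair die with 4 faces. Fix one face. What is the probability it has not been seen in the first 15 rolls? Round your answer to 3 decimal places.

Each roll misses the fixed face with probability (4-1)/4 = 3/4, independently.
P(still missing after 15) = (3/4)^15 = 0.0134.

0.013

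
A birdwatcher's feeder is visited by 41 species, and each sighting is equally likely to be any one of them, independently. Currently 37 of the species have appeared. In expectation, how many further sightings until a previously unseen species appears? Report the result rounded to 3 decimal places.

Each sighting yields a new species with probability (41-37)/41 = 4/41, so the wait is geometric with mean 41/4.
E = 41/4 = 10.2500.

10.250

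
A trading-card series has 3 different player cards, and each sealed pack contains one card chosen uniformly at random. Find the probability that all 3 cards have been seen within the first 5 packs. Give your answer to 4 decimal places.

Let A_i be the event that card i is missing after 5 packs. By inclusion–exclusion on the A_i,
P(all seen) = Σ_{j=0}^{3} (-1)^j C(3,j)((3-j)/3)^5
= 1.00000 - 0.39506 + 0.01235 - 0.00000
= 0.61728.

0.6173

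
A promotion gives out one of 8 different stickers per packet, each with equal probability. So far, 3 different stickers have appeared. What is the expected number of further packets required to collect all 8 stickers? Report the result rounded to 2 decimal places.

18.27

With k distinct stickers already seen, the next new one takes an expected 8/(8-k) packets.
Sum over k = 3,...,7: E = 8/5 + 8/4 + 8/3 + 8/2 + 8/1 = 18.267.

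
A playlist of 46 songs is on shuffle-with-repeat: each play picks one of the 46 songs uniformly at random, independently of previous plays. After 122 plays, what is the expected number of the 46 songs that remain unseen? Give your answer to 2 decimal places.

3.15

For each song, P(unseen after 122) = (45/46)^122 = 0.068.
By linearity of expectation, E[unseen] = 46·(45/46)^122 = 3.149.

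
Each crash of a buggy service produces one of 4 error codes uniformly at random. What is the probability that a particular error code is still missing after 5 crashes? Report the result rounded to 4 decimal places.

Each crash misses the fixed error code with probability (4-1)/4 = 3/4, independently.
P(still missing after 5) = (3/4)^5 = 0.23730.

0.2373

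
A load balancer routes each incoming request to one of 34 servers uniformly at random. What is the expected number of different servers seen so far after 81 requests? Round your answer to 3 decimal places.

30.971

For each server, P(seen in 81 requests) = 1 - (33/34)^81 = 0.9109.
By linearity of expectation, E[distinct seen] = 34·(1 - (33/34)^81) = 30.9709.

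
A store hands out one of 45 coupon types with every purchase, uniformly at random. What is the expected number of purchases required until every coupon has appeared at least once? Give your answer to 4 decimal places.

197.7727

After k distinct coupons have appeared, the next purchase gives a new one with probability (45-k)/45, so the expected wait for the (k+1)-th is 45/(45-k).
E[T] = 45/45 + 45/44 + 45/43 + ... + 45/2 + 45/1 = 45·H_{45}.
H_{45} = 4.39495, so E[T] = 197.77267.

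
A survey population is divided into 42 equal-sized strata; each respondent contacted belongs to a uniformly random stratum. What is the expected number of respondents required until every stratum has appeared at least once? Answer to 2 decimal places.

181.72

Split into phases: going from k distinct to k+1 distinct takes on average 42/(42-k) respondents.
E[T] = 42/42 + 42/41 + 42/40 + ... + 42/2 + 42/1 = 42·H_{42}.
H_{42} = 4.327, so E[T] = 181.723.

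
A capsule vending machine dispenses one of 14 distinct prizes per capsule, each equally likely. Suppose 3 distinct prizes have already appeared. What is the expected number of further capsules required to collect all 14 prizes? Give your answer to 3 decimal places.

From k distinct to k+1 distinct takes on average 14/(14-k) capsules.
Sum over k = 3,...,13: E = 14/11 + 14/10 + 14/9 + ... + 14/2 + 14/1 = 42.2783.

42.278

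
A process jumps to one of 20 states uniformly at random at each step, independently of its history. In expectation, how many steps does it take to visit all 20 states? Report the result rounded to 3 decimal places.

After k distinct states have appeared, the next step gives a new one with probability (20-k)/20, so the expected wait for the (k+1)-th is 20/(20-k).
E[T] = 20/20 + 20/19 + 20/18 + ... + 20/2 + 20/1 = 20·H_{20}.
H_{20} = 3.5977, so E[T] = 71.9548.

71.955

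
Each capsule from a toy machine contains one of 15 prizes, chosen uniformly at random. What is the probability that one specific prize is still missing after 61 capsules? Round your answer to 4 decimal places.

Each capsule misses the fixed prize with probability (15-1)/15 = 14/15, independently.
P(still missing after 61) = (14/15)^61 = 0.01487.

0.0149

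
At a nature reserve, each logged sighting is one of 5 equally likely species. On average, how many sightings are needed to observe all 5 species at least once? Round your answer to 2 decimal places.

The wait to go from k to k+1 distinct species is geometric with mean 5/(5-k).
E[T] = 5/5 + 5/4 + 5/3 + 5/2 + 5/1 = 5·H_{5}.
H_{5} = 2.283, so E[T] = 11.417.

11.42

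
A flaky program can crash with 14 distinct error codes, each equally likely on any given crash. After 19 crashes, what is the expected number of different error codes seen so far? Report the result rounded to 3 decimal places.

10.575

For each error code, P(seen in 19 crashes) = 1 - (13/14)^19 = 0.7554.
By linearity of expectation, E[distinct seen] = 14·(1 - (13/14)^19) = 10.5753.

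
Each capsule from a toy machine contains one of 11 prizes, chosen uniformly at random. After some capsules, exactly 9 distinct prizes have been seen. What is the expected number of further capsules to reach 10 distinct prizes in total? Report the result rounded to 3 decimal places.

5.500

From k distinct to k+1 distinct takes on average 11/(11-k) capsules.
Only the k = 9 term is needed: E = 11/2 = 5.5000.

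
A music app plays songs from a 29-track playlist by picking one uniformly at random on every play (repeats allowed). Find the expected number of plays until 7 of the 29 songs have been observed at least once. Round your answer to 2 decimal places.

Going from k to k+1 distinct takes a geometric number of plays with mean 29/(29-k).
Sum over k = 0,...,6: E = 29/29 + 29/28 + 29/27 + ... + 29/24 + 29/23 = 7.854.

7.85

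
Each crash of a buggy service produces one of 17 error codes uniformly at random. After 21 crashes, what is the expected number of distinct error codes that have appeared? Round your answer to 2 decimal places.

12.24

For each error code, P(seen in 21 crashes) = 1 - (16/17)^21 = 0.720.
By linearity of expectation, E[distinct seen] = 17·(1 - (16/17)^21) = 12.241.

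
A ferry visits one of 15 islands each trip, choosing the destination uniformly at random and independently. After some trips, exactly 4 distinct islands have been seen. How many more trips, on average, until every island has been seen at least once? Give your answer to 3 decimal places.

45.298

From k distinct to k+1 distinct takes on average 15/(15-k) trips.
Sum over k = 4,...,14: E = 15/11 + 15/10 + 15/9 + ... + 15/2 + 15/1 = 45.2982.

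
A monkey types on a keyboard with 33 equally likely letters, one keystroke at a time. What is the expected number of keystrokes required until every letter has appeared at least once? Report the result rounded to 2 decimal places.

The wait to go from k to k+1 distinct letters is geometric with mean 33/(33-k).
E[T] = 33/33 + 33/32 + 33/31 + ... + 33/2 + 33/1 = 33·H_{33}.
H_{33} = 4.089, so E[T] = 134.930.

134.93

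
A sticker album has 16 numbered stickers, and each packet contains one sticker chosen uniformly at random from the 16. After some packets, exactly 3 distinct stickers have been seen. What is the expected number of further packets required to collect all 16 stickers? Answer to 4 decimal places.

From k distinct to k+1 distinct takes on average 16/(16-k) packets.
Sum over k = 3,...,15: E = 16/13 + 16/12 + 16/11 + ... + 16/2 + 16/1 = 50.88214.

50.8821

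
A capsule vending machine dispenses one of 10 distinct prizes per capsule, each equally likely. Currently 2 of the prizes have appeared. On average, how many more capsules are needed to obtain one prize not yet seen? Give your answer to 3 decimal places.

Each capsule yields a new prize with probability (10-2)/10 = 8/10, so the wait is geometric with mean 10/8.
E = 10/8 = 1.2500.

1.250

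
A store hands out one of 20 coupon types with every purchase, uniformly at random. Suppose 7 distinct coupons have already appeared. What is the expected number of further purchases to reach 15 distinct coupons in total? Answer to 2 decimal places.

17.94

The wait to go from k to k+1 distinct coupons is geometric with mean 20/(20-k).
Sum over k = 7,...,14: E = 20/13 + 20/12 + 20/11 + ... + 20/7 + 20/6 = 17.936.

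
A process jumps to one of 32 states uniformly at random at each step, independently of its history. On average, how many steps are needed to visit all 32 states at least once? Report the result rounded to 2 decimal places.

The wait to go from k to k+1 distinct states is geometric with mean 32/(32-k).
E[T] = 32/32 + 32/31 + 32/30 + ... + 32/2 + 32/1 = 32·H_{32}.
H_{32} = 4.058, so E[T] = 129.872.

129.87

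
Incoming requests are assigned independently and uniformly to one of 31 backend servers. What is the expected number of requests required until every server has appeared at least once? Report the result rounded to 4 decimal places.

124.8446

After k distinct servers have appeared, the next request gives a new one with probability (31-k)/31, so the expected wait for the (k+1)-th is 31/(31-k).
E[T] = 31/31 + 31/30 + 31/29 + ... + 31/2 + 31/1 = 31·H_{31}.
H_{31} = 4.02725, so E[T] = 124.84460.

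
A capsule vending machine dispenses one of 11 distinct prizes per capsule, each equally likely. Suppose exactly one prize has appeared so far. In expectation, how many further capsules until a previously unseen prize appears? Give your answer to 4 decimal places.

1.1000

Each capsule yields a new prize with probability (11-1)/11 = 10/11, so the wait is geometric with mean 11/10.
E = 11/10 = 1.10000.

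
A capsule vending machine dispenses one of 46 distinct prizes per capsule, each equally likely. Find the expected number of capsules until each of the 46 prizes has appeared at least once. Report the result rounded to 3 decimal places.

203.168

The wait to go from k to k+1 distinct prizes is geometric with mean 46/(46-k).
E[T] = 46/46 + 46/45 + 46/44 + ... + 46/2 + 46/1 = 46·H_{46}.
H_{46} = 4.4167, so E[T] = 203.1676.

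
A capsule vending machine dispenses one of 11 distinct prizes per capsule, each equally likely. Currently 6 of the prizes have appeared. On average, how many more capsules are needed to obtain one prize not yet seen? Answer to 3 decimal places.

2.200

Each capsule yields a new prize with probability (11-6)/11 = 5/11, so the wait is geometric with mean 11/5.
E = 11/5 = 2.2000.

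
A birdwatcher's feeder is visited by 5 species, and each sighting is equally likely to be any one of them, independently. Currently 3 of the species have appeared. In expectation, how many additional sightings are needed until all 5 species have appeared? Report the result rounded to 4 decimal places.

7.5000

The wait to go from k to k+1 distinct species is geometric with mean 5/(5-k).
Sum over k = 3,...,4: E = 5/2 + 5/1 = 7.50000.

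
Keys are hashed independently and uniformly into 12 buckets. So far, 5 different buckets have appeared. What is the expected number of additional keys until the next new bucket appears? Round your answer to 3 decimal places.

1.714

The number of keys until the next new bucket is geometric with success probability 7/12, so its mean is 12/7.
E = 12/7 = 1.7143.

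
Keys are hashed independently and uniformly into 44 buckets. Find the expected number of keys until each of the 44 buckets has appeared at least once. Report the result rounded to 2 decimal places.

Split into phases: going from k distinct to k+1 distinct takes on average 44/(44-k) keys.
E[T] = 44/44 + 44/43 + 44/42 + ... + 44/2 + 44/1 = 44·H_{44}.
H_{44} = 4.373, so E[T] = 192.400.

192.40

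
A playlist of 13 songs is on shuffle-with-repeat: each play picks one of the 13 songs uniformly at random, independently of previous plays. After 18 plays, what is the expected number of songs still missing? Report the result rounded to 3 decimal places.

For each song, P(unseen after 18) = (12/13)^18 = 0.2367.
By linearity of expectation, E[unseen] = 13·(12/13)^18 = 3.0777.

3.078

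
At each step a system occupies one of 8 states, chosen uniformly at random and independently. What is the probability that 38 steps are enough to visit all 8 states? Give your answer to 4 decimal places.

By inclusion–exclusion over which states are missing,
P(all seen) = Σ_{j=0}^{8} (-1)^j C(8,j)((8-j)/8)^38
= 1.00000 - 0.05005 + 0.00050 - 0.00000 + 0.00000 - 0.00000 + 0.00000 - 0.00000 + 0.00000
= 0.95045.

0.9505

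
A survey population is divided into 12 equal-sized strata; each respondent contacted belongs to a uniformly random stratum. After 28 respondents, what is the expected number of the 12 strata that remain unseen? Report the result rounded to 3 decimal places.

For each stratum, P(unseen after 28) = (11/12)^28 = 0.0875.
By linearity of expectation, E[unseen] = 12·(11/12)^28 = 1.0498.

1.050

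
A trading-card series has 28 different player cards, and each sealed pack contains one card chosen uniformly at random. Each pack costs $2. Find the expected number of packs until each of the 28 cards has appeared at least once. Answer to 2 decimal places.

After k distinct cards have appeared, the next pack gives a new one with probability (28-k)/28, so the expected wait for the (k+1)-th is 28/(28-k).
E[T] = 28/28 + 28/27 + 28/26 + ... + 28/2 + 28/1 = 28·H_{28}.
H_{28} = 3.927, so E[T] = 109.961.

109.96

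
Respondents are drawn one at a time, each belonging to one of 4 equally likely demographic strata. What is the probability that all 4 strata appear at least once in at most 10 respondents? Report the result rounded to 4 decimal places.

0.7806

Let A_i be the event that stratum i is missing after 10 respondents. By inclusion–exclusion on the A_i,
P(all seen) = Σ_{j=0}^{4} (-1)^j C(4,j)((4-j)/4)^10
= 1.00000 - 0.22525 + 0.00586 - 0.00000 + 0.00000
= 0.78060.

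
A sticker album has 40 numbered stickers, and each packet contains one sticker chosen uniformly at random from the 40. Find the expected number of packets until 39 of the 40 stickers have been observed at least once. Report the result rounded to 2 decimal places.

131.14

Going from k to k+1 distinct takes a geometric number of packets with mean 40/(40-k).
Sum over k = 0,...,38: E = 40/40 + 40/39 + 40/38 + ... + 40/3 + 40/2 = 131.142.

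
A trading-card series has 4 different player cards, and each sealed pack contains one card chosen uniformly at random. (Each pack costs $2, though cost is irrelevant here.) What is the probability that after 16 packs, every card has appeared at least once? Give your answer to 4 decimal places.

0.9600

By inclusion–exclusion over which cards are missing,
P(all seen) = Σ_{j=0}^{4} (-1)^j C(4,j)((4-j)/4)^16
= 1.00000 - 0.04009 + 0.00009 - 0.00000 + 0.00000
= 0.96000.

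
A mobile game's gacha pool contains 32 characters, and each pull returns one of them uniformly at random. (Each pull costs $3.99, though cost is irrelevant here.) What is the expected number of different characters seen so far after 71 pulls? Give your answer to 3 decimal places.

28.641

For each character, P(seen in 71 pulls) = 1 - (31/32)^71 = 0.8950.
By linearity of expectation, E[distinct seen] = 32·(1 - (31/32)^71) = 28.6412.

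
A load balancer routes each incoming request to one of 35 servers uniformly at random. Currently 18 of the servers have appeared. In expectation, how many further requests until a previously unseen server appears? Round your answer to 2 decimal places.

2.06

The number of requests until the next new server is geometric with success probability 17/35, so its mean is 35/17.
E = 35/17 = 2.059.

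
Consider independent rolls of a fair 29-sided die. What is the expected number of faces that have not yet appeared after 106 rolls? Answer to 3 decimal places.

0.703

For each face, P(unseen after 106) = (28/29)^106 = 0.0242.
By linearity of expectation, E[unseen] = 29·(28/29)^106 = 0.7030.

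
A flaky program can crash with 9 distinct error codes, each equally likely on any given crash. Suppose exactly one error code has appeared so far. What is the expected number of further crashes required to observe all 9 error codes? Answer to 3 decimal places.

With k distinct error codes already seen, the next new one takes an expected 9/(9-k) crashes.
Sum over k = 1,...,8: E = 9/8 + 9/7 + 9/6 + ... + 9/2 + 9/1 = 24.4607.

24.461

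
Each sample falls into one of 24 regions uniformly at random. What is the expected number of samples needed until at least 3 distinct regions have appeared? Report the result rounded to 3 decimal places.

3.134

Going from k to k+1 distinct takes a geometric number of samples with mean 24/(24-k).
Sum over k = 0,...,2: E = 24/24 + 24/23 + 24/22 = 3.1344.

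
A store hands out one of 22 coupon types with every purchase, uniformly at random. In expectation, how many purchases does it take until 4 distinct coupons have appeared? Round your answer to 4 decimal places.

4.3055

With k distinct coupons already seen, the next new one arrives after an expected 22/(22-k) purchases.
Sum over k = 0,...,3: E = 22/22 + 22/21 + 22/20 + 22/19 = 4.30551.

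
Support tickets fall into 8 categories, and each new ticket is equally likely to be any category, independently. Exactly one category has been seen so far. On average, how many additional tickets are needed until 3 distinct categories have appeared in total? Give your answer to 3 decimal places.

2.476

With k distinct categories already seen, the next new one takes an expected 8/(8-k) tickets.
Sum over k = 1,...,2: E = 8/7 + 8/6 = 2.4762.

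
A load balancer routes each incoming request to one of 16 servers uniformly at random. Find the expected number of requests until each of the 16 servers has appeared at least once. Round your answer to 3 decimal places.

The wait to go from k to k+1 distinct servers is geometric with mean 16/(16-k).
E[T] = 16/16 + 16/15 + 16/14 + ... + 16/2 + 16/1 = 16·H_{16}.
H_{16} = 3.3807, so E[T] = 54.0917.

54.092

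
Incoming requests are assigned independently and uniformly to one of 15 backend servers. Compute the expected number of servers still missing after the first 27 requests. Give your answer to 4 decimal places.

For each server, P(unseen after 27) = (14/15)^27 = 0.15524.
By linearity of expectation, E[unseen] = 15·(14/15)^27 = 2.32854.

2.3285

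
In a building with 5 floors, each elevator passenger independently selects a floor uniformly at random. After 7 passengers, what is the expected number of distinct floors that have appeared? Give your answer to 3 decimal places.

3.951

For each floor, P(seen in 7 passengers) = 1 - (4/5)^7 = 0.7903.
By linearity of expectation, E[distinct seen] = 5·(1 - (4/5)^7) = 3.9514.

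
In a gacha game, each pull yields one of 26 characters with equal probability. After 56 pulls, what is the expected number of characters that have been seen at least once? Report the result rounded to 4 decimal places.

23.1086

For each character, P(seen in 56 pulls) = 1 - (25/26)^56 = 0.88879.
By linearity of expectation, E[distinct seen] = 26·(1 - (25/26)^56) = 23.10861.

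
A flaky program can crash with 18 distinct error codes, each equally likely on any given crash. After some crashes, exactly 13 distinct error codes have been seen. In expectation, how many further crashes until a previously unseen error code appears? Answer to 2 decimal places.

3.60

The number of crashes until the next new error code is geometric with success probability 5/18, so its mean is 18/5.
E = 18/5 = 3.600.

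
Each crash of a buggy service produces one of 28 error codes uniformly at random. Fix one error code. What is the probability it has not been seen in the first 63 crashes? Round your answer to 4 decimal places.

On each crash the fixed error code fails to appear with probability 27/28.
P(still missing after 63) = (27/28)^63 = 0.10115.

0.1011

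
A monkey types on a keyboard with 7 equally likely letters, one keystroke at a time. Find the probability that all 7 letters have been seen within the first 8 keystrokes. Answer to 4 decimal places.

0.0245

By inclusion–exclusion over which letters are missing,
P(all seen) = Σ_{j=0}^{7} (-1)^j C(7,j)((7-j)/7)^8
= 1.00000 - 2.03950 + 1.42297 - 0.39789 + 0.03983 - 0.00093 + 0.00000 - 0.00000
= 0.02448.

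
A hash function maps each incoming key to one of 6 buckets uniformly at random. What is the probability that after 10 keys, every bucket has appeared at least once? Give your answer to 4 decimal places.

0.2718

Let A_i be the event that bucket i is missing after 10 keys. By inclusion–exclusion on the A_i,
P(all seen) = Σ_{j=0}^{6} (-1)^j C(6,j)((6-j)/6)^10
= 1.00000 - 0.96903 + 0.26012 - 0.01953 + 0.00025 - 0.00000 + 0.00000
= 0.27181.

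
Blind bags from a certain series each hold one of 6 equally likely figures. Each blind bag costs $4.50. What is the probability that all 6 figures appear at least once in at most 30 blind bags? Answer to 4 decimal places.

0.9748

Let A_i be the event that figure i is missing after 30 blind bags. By inclusion–exclusion on the A_i,
P(all seen) = Σ_{j=0}^{6} (-1)^j C(6,j)((6-j)/6)^30
= 1.00000 - 0.02528 + 0.00008 - 0.00000 + 0.00000 - 0.00000 + 0.00000
= 0.97480.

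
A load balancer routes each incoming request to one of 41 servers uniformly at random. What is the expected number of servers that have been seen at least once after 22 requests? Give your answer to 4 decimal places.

17.1845

For each server, P(seen in 22 requests) = 1 - (40/41)^22 = 0.41914.
By linearity of expectation, E[distinct seen] = 41·(1 - (40/41)^22) = 17.18455.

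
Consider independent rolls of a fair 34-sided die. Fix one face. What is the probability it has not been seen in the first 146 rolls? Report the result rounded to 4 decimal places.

On each roll the fixed face fails to appear with probability 33/34.
P(still missing after 146) = (33/34)^146 = 0.01280.

0.0128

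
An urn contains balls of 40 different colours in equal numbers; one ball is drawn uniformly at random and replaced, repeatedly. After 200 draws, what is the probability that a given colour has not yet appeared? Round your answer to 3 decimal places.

0.006

Each draw misses the fixed colour with probability (40-1)/40 = 39/40, independently.
P(still missing after 200) = (39/40)^200 = 0.0063.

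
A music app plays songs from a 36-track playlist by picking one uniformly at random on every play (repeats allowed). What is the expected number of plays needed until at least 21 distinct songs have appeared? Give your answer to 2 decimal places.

30.83

With k distinct songs already seen, the next new one arrives after an expected 36/(36-k) plays.
Sum over k = 0,...,20: E = 36/36 + 36/35 + 36/34 + ... + 36/17 + 36/16 = 30.828.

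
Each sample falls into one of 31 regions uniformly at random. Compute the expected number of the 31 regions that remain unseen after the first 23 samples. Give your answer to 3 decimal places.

14.582

For each region, P(unseen after 23) = (30/31)^23 = 0.4704.
By linearity of expectation, E[unseen] = 31·(30/31)^23 = 14.5825.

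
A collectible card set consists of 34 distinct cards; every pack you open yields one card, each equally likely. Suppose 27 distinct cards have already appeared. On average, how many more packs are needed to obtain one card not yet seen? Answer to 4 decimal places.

The number of packs until the next new card is geometric with success probability 7/34, so its mean is 34/7.
E = 34/7 = 4.85714.

4.8571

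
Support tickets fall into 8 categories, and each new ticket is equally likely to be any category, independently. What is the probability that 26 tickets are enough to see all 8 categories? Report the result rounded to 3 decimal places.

0.767

Let A_i be the event that category i is missing after 26 tickets. By inclusion–exclusion on the A_i,
P(all seen) = Σ_{j=0}^{8} (-1)^j C(8,j)((8-j)/8)^26
= 1.0000 - 0.2485 + 0.0158 - 0.0003 + 0.0000 - 0.0000 + 0.0000 - 0.0000 + 0.0000
= 0.7670.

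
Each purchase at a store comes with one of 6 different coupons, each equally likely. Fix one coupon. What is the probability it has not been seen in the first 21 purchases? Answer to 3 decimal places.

0.022

On each purchase the fixed coupon fails to appear with probability 5/6.
P(still missing after 21) = (5/6)^21 = 0.0217.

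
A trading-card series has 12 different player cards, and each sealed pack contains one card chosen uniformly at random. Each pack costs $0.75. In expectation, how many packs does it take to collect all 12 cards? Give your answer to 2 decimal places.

37.24

The wait to go from k to k+1 distinct cards is geometric with mean 12/(12-k).
E[T] = 12/12 + 12/11 + 12/10 + ... + 12/2 + 12/1 = 12·H_{12}.
H_{12} = 3.103, so E[T] = 37.239.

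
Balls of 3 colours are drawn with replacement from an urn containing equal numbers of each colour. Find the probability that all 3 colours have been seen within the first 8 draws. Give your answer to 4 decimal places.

0.8834

Let A_i be the event that colour i is missing after 8 draws. By inclusion–exclusion on the A_i,
P(all seen) = Σ_{j=0}^{3} (-1)^j C(3,j)((3-j)/3)^8
= 1.00000 - 0.11706 + 0.00046 - 0.00000
= 0.88340.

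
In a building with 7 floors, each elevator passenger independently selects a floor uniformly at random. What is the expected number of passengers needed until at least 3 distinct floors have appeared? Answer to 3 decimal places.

3.567

Going from k to k+1 distinct takes a geometric number of passengers with mean 7/(7-k).
Sum over k = 0,...,2: E = 7/7 + 7/6 + 7/5 = 3.5667.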